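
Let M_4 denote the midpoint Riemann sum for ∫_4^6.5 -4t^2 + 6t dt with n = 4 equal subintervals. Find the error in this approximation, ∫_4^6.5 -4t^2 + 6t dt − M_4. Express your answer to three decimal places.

Exact integral: ∫_4^6.5 f(t) dt ≈ -202.08333.
M_4 = -201.7578125.
Error ≈ -202.08333 − (-201.7578125) ≈ -0.326.

-0.326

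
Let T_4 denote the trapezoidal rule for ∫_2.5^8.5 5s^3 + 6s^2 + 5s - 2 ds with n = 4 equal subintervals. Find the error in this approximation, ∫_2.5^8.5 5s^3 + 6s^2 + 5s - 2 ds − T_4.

-199.125

Exact integral: ∫_2.5^8.5 f(s) ds = 7826.25.
T_4 = 8025.375.
Error = 7826.25 − 8025.375 = -199.125.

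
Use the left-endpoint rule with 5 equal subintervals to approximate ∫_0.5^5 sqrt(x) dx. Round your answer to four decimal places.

6.4985

Δx = (5 − 0.5)/5 = 0.9.
Left endpoints: 0.5, 1.4, 2.3, 3.2, 4.1.
f(0.5) ≈ 0.7071, f(1.4) ≈ 1.1832, f(2.3) ≈ 1.5166, f(3.2) ≈ 1.7889, f(4.1) ≈ 2.0248.
Sum = Δx · [f(0.5) + f(1.4) + f(2.3) + f(3.2) + f(4.1)].
Sum ≈ 6.4985.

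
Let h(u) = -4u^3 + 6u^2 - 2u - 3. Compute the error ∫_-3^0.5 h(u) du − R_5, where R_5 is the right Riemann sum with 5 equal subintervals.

52.7975

Exact integral: ∫_-3^0.5 h(u) du = 133.4375.
R_5 = 80.64.
Error = 133.4375 − 80.64 = 52.7975.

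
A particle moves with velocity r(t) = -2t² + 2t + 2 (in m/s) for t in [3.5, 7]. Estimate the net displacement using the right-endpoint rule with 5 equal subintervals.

-180.18

Δt = (7 − 3.5)/5 = 0.7.
Right endpoints: 4.2, 4.9, 5.6, 6.3, 7.
r(4.2) = -24.88, r(4.9) = -36.22, r(5.6) = -49.52, r(6.3) = -64.78, r(7) = -82.
Sum = Δt · [r(4.2) + r(4.9) + r(5.6) + r(6.3) + r(7)].
Sum = -180.18.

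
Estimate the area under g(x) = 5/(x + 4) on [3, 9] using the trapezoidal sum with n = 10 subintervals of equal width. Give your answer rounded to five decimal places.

3.09737

Δx = (9 − 3)/10 = 0.6.
g(3) = 5/7, g(3.6) = 25/38, g(4.2) = 25/41, g(4.8) = 25/44, g(5.4) = 25/47, g(6) = 0.5, g(6.6) = 25/53, g(7.2) = 25/56, g(7.8) = 25/59, g(8.4) = 25/62, g(9) = 5/13.
T_10 = (Δx/2)·[g(x_0) + 2g(x_1) + ... + 2g(x_{9}) + g(x_10)].
Sum ≈ 3.09737.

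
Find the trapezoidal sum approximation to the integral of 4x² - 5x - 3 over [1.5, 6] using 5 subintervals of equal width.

Δx = (6 − 1.5)/5 = 0.9.
f(1.5) = -1.5, f(2.4) = 8.04, f(3.3) = 24.06, f(4.2) = 46.56, f(5.1) = 75.54, f(6) = 111.
T_5 = (Δx/2)·[f(x_0) + 2f(x_1) + ... + 2f(x_{4}) + f(x_5)].
Sum = 188.055.

188.055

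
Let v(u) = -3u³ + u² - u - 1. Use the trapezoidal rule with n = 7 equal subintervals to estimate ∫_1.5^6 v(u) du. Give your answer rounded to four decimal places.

-928.8540

Δu = (6 − 1.5)/7 = 9/14.
v(1.5) = -10.375, v(15/7) = -9628/343, v(39/14) = -167051/2744, v(24/7) = -38959/343, v(57/14) = -524009/2744, v(33/7) = -102148/343, v(75/14) = -1204319/2744, v(6) = -619.
T_7 = (Δu/2)·[v(u_0) + 2v(u_1) + ... + 2v(u_{6}) + v(u_7)].
Sum ≈ -928.8540.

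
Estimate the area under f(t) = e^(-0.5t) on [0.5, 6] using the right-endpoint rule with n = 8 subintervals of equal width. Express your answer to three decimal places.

Δt = (6 − 0.5)/8 = 0.6875.
Right endpoints: 1.1875, 1.875, 2.5625, 3.25, 3.9375, 4.625, 5.3125, 6.
f(1.1875) ≈ 0.552, f(1.875) ≈ 0.392, f(2.5625) ≈ 0.278, f(3.25) ≈ 0.197, f(3.9375) ≈ 0.140, f(4.625) ≈ 0.099, f(5.3125) ≈ 0.070, f(6) ≈ 0.050.
Sum = Δt · [f(1.1875) + f(1.875) + f(2.5625) + ...].
Sum ≈ 1.222.

1.222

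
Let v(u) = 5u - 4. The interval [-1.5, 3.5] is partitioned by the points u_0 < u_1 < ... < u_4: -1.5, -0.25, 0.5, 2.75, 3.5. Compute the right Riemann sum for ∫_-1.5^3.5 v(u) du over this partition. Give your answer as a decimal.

24.375

Subinterval widths: 1.25, 0.75, 2.25, 0.75.
Right endpoints: -0.25, 0.5, 2.75, 3.5.
v(-0.25) = -5.25, v(0.5) = -1.5, v(2.75) = 9.75, v(3.5) = 13.5.
Sum = Σ Δu_i · v(u_i).
Sum = 24.375.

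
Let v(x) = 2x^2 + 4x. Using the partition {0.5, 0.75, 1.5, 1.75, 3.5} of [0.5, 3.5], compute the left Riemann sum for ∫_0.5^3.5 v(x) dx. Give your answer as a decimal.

Subinterval widths: 0.25, 0.75, 0.25, 1.75.
Left endpoints: 0.5, 0.75, 1.5, 1.75.
v(0.5) = 2.5, v(0.75) = 4.125, v(1.5) = 10.5, v(1.75) = 13.125.
Sum = Σ Δx_i · v(x_i).
Sum = 29.3125.

29.3125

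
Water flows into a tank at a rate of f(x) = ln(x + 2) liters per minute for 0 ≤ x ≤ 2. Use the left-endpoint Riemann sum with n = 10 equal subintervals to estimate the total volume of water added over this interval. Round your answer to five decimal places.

Δx = (2 − 0)/10 = 0.2.
Left endpoints: 0, 0.2, 0.4, 0.6, 0.8, 1, 1.2, 1.4, 1.6, 1.8.
f(0) ≈ 0.69315, f(0.2) ≈ 0.78846, f(0.4) ≈ 0.87547, f(0.6) ≈ 0.95551, f(0.8) ≈ 1.02962, f(1) ≈ 1.09861, f(1.2) ≈ 1.16315, f(1.4) ≈ 1.22378, f(1.6) ≈ 1.28093, f(1.8) ≈ 1.33500.
Sum = Δx · [f(0) + f(0.2) + f(0.4) + ...].
Sum ≈ 2.08874.

2.08874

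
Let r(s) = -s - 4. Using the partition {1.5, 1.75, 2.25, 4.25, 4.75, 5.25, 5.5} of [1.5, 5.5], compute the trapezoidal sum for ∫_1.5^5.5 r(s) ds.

-30

Subinterval widths: 0.25, 0.5, 2, 0.5, 0.5, 0.25.
r(1.5) = -5.5, r(1.75) = -5.75, r(2.25) = -6.25, r(4.25) = -8.25, r(4.75) = -8.75, r(5.25) = -9.25, r(5.5) = -9.5.
On each subinterval the trapezoid contributes (Δs_i/2)·[r(s_{i-1}) + r(s_i)].
Sum = -30.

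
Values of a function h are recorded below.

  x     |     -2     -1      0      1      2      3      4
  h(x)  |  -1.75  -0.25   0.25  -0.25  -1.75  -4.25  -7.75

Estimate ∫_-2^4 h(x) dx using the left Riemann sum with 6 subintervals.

-8

Δx = 1.
Sum = 1·[(-1.75) + (-0.25) + 0.25 + (-0.25) + (-1.75) + (-4.25)] = -8.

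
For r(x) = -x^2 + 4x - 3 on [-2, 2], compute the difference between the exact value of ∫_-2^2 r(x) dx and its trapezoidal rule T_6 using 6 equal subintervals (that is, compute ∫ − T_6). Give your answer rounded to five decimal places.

0.29630

Exact integral: ∫_-2^2 r(x) dx ≈ -17.3333333.
T_6 ≈ -17.6296296.
Error ≈ -17.3333333 − (-17.6296296) ≈ 0.29630.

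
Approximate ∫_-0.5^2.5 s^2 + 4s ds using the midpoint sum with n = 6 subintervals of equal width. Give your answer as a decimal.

Δs = (2.5 − (-0.5))/6 = 0.5.
Midpoints: -0.25, 0.25, 0.75, 1.25, 1.75, 2.25.
f(-0.25) = -0.9375, f(0.25) = 1.0625, f(0.75) = 3.5625, f(1.25) = 6.5625, f(1.75) = 10.0625, f(2.25) = 14.0625.
Sum = Δs · [f(-0.25) + f(0.25) + f(0.75) + ...].
Sum = 17.1875.

17.1875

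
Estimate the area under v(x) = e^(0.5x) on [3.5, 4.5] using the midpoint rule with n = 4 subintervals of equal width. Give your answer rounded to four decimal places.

Δx = (4.5 − 3.5)/4 = 0.25.
Midpoints: 3.625, 3.875, 4.125, 4.375.
v(3.625) ≈ 6.1257, v(3.875) ≈ 6.9414, v(4.125) ≈ 7.8656, v(4.375) ≈ 8.9129.
Sum = Δx · [v(3.625) + v(3.875) + v(4.125) + v(4.375)].
Sum ≈ 7.4614.

7.4614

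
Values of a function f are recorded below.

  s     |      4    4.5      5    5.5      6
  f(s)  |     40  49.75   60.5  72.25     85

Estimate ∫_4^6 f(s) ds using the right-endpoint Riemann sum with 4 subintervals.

133.75

Δs = 0.5.
Sum = 0.5·[49.75 + 60.5 + 72.25 + 85] = 133.75.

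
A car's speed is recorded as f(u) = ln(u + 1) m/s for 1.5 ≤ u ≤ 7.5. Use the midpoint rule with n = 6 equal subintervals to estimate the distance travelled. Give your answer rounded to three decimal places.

Δu = (7.5 − 1.5)/6 = 1.
Midpoints: 2, 3, 4, 5, 6, 7.
f(2) ≈ 1.099, f(3) ≈ 1.386, f(4) ≈ 1.609, f(5) ≈ 1.792, f(6) ≈ 1.946, f(7) ≈ 2.079.
Sum = Δu · [f(2) + f(3) + f(4) + ...].
Sum ≈ 9.911.

9.911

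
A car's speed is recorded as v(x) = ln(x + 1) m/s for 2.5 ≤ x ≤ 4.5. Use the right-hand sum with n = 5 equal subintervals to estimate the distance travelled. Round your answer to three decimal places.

3.080

Δx = (4.5 − 2.5)/5 = 0.4.
Right endpoints: 2.9, 3.3, 3.7, 4.1, 4.5.
v(2.9) ≈ 1.361, v(3.3) ≈ 1.459, v(3.7) ≈ 1.548, v(4.1) ≈ 1.629, v(4.5) ≈ 1.705.
Sum = Δx · [v(2.9) + v(3.3) + v(3.7) + v(4.1) + v(4.5)].
Sum ≈ 3.080.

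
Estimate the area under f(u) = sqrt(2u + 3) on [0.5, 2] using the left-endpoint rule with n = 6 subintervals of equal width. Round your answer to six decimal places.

3.425399

Δu = (2 − 0.5)/6 = 0.25.
Left endpoints: 0.5, 0.75, 1, 1.25, 1.5, 1.75.
f(0.5) ≈ 2.000000, f(0.75) ≈ 2.121320, f(1) ≈ 2.236068, f(1.25) ≈ 2.345208, f(1.5) ≈ 2.449490, f(1.75) ≈ 2.549510.
Sum = Δu · [f(0.5) + f(0.75) + f(1) + ...].
Sum ≈ 3.425399.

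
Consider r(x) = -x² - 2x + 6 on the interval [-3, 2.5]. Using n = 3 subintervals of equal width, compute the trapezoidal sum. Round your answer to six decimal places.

Δx = (2.5 − (-3))/3 = 11/6.
r(-3) = 3, r(-7/6) = 251/36, r(2/3) = 38/9, r(2.5) = -5.25.
T_3 = (Δx/2)·[r(x_0) + 2r(x_1) + 2r(x_2) + r(x_3)].
Sum ≈ 18.460648.

18.460648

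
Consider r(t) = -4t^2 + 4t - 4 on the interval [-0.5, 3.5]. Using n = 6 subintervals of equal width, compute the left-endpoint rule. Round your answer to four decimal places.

Δt = (3.5 − (-0.5))/6 = 2/3.
Left endpoints: -0.5, 1/6, 5/6, 1.5, 13/6, 17/6.
r(-0.5) = -7, r(1/6) = -31/9, r(5/6) = -31/9, r(1.5) = -7, r(13/6) = -127/9, r(17/6) = -223/9.
Sum = Δt · [r(-0.5) + r(1/6) + r(5/6) + ...].
Sum ≈ -39.8519.

-39.8519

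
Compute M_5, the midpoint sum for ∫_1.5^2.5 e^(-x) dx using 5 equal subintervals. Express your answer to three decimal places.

Δx = (2.5 − 1.5)/5 = 0.2.
Midpoints: 1.6, 1.8, 2, 2.2, 2.4.
f(1.6) ≈ 0.202, f(1.8) ≈ 0.165, f(2) ≈ 0.135, f(2.2) ≈ 0.111, f(2.4) ≈ 0.091.
Sum = Δx · [f(1.6) + f(1.8) + f(2) + f(2.2) + f(2.4)].
Sum ≈ 0.141.

0.141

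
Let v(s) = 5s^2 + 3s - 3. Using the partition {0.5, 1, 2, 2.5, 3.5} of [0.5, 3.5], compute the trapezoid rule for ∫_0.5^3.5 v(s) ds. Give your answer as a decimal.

Subinterval widths: 0.5, 1, 0.5, 1.
v(0.5) = -0.25, v(1) = 5, v(2) = 23, v(2.5) = 35.75, v(3.5) = 68.75.
On each subinterval the trapezoid contributes (Δs_i/2)·[v(s_{i-1}) + v(s_i)].
Sum = 82.125.

82.125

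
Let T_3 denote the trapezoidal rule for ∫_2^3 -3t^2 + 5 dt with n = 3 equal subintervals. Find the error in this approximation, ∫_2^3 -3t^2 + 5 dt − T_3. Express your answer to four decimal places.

Exact integral: ∫_2^3 f(t) dt = -14.
T_3 ≈ -14.055556.
Error ≈ -14 − (-14.055556) ≈ 0.0556.

0.0556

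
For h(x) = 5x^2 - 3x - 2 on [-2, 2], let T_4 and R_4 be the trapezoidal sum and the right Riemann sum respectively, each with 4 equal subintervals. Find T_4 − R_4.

T_4 = 22.
R_4 = 16.
T_4 − R_4 = 6.

6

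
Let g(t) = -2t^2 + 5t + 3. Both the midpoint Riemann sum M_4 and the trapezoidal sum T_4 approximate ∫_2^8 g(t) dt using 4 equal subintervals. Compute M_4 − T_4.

6.75

M_4 = -165.75.
T_4 = -172.5.
M_4 − T_4 = 6.75.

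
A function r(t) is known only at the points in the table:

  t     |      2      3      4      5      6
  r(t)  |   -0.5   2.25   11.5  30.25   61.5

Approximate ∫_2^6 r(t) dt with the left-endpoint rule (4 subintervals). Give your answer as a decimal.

Δt = 1.
Sum = 1·[(-0.5) + 2.25 + 11.5 + 30.25] = 43.5.

43.5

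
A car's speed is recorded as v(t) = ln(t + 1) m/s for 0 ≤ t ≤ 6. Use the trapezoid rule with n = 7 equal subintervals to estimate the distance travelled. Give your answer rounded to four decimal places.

7.5702

Δt = (6 − 0)/7 = 6/7.
v(0) ≈ 0.0000, v(6/7) ≈ 0.6190, v(12/7) ≈ 0.9985, v(18/7) ≈ 1.2730, v(24/7) ≈ 1.4881, v(30/7) ≈ 1.6650, v(36/7) ≈ 1.8153, v(6) ≈ 1.9459.
T_7 = (Δt/2)·[v(t_0) + 2v(t_1) + ... + 2v(t_{6}) + v(t_7)].
Sum ≈ 7.5702.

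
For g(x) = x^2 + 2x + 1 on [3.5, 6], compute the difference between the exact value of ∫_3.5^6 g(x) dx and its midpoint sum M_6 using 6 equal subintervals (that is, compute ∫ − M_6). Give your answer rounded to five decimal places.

Exact integral: ∫_3.5^6 g(x) dx ≈ 83.9583333.
M_6 ≈ 83.9221644.
Error ≈ 83.9583333 − 83.9221644 ≈ 0.03617.

0.03617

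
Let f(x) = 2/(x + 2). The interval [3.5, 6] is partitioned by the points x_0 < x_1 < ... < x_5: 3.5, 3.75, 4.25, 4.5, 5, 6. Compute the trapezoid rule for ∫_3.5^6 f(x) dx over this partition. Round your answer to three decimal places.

0.751

Subinterval widths: 0.25, 0.5, 0.25, 0.5, 1.
f(3.5) = 4/11, f(3.75) = 8/23, f(4.25) = 0.32, f(4.5) = 4/13, f(5) = 2/7, f(6) = 0.25.
On each subinterval the trapezoid contributes (Δx_i/2)·[f(x_{i-1}) + f(x_i)].
Sum ≈ 0.751.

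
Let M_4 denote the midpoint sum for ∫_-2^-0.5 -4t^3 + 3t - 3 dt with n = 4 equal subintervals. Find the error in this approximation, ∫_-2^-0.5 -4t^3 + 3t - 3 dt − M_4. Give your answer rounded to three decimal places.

0.264

Exact integral: ∫_-2^-0.5 f(t) dt = 5.8125.
M_4 ≈ 5.54883.
Error ≈ 5.8125 − 5.54883 ≈ 0.264.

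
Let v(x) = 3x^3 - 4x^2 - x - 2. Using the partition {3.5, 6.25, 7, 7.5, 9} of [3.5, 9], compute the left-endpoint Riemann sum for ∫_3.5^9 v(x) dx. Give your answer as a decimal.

Subinterval widths: 2.75, 0.75, 0.5, 1.5.
Left endpoints: 3.5, 6.25, 7, 7.5.
v(3.5) = 74.125, v(6.25) = 567.921875, v(7) = 824, v(7.5) = 1031.125.
Sum = Σ Δx_i · v(x_i).
Sum = 2588.47265625.

2588.47265625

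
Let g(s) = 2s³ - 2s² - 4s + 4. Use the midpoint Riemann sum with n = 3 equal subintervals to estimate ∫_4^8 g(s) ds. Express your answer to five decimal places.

1521.18519

Δs = (8 − 4)/3 = 4/3.
Midpoints: 14/3, 6, 22/3.
g(14/3) = 3916/27, g(6) = 340, g(22/3) = 17708/27.
Sum = Δs · [g(14/3) + g(6) + g(22/3)].
Sum ≈ 1521.18519.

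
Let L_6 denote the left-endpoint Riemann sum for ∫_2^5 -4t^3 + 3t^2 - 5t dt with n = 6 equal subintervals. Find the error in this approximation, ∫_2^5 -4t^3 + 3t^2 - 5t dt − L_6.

Exact integral: ∫_2^5 f(t) dt = -544.5.
L_6 = -444.375.
Error = -544.5 − (-444.375) = -100.125.

-100.125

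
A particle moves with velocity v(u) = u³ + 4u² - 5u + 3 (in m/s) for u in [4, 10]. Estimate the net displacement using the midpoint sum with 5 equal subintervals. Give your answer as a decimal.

3474

Δu = (10 − 4)/5 = 1.2.
Midpoints: 4.6, 5.8, 7, 8.2, 9.4.
v(4.6) = 161.976, v(5.8) = 303.672, v(7) = 507, v(8.2) = 782.328, v(9.4) = 1140.024.
Sum = Δu · [v(4.6) + v(5.8) + v(7) + v(8.2) + v(9.4)].
Sum = 3474.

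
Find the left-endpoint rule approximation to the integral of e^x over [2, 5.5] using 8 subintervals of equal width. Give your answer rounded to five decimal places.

189.16596

Δx = (5.5 − 2)/8 = 0.4375.
Left endpoints: 2, 2.4375, 2.875, 3.3125, 3.75, 4.1875, 4.625, 5.0625.
f(2) ≈ 7.38906, f(2.4375) ≈ 11.44439, f(2.875) ≈ 17.72542, f(3.3125) ≈ 27.45367, f(3.75) ≈ 42.52108, f(4.1875) ≈ 65.85794, f(4.625) ≈ 102.00277, f(5.0625) ≈ 157.98499.
Sum = Δx · [f(2) + f(2.4375) + f(2.875) + ...].
Sum ≈ 189.16596.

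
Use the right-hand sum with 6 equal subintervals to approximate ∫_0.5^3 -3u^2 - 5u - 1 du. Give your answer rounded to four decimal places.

-59.5399

Δu = (3 − 0.5)/6 = 5/12.
Right endpoints: 11/12, 4/3, 1.75, 13/6, 31/12, 3.
f(11/12) = -389/48, f(4/3) = -13, f(1.75) = -18.9375, f(13/6) = -311/12, f(31/12) = -33.9375, f(3) = -43.
Sum = Δu · [f(11/12) + f(4/3) + f(1.75) + ...].
Sum ≈ -59.5399.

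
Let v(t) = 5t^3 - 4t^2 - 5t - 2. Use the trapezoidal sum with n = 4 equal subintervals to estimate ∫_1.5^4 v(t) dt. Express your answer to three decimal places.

199.526

Δt = (4 − 1.5)/4 = 0.625.
v(1.5) = -1.625, v(2.125) = 8853/512, v(2.75) = 57.984375, v(3.375) = 65423/512, v(4) = 234.
T_4 = (Δt/2)·[v(t_0) + 2v(t_1) + 2v(t_2) + 2v(t_3) + v(t_4)].
Sum ≈ 199.526.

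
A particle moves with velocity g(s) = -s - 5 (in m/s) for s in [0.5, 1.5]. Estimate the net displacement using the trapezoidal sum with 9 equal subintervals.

Δs = (1.5 − 0.5)/9 = 1/9.
g(0.5) = -5.5, g(11/18) = -101/18, g(13/18) = -103/18, g(5/6) = -35/6, g(17/18) = -107/18, g(19/18) = -109/18, g(7/6) = -37/6, g(23/18) = -113/18, g(25/18) = -115/18, g(1.5) = -6.5.
T_9 = (Δs/2)·[g(s_0) + 2g(s_1) + ... + 2g(s_{8}) + g(s_9)].
Sum = -6.

-6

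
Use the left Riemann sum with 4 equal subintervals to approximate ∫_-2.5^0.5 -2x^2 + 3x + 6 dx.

Δx = (0.5 − (-2.5))/4 = 0.75.
Left endpoints: -2.5, -1.75, -1, -0.25.
f(-2.5) = -14, f(-1.75) = -5.375, f(-1) = 1, f(-0.25) = 5.125.
Sum = Δx · [f(-2.5) + f(-1.75) + f(-1) + f(-0.25)].
Sum = -9.9375.

-9.9375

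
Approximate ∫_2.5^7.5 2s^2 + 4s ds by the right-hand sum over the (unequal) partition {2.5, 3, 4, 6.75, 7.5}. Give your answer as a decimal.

494.71875

Subinterval widths: 0.5, 1, 2.75, 0.75.
Right endpoints: 3, 4, 6.75, 7.5.
f(3) = 30, f(4) = 48, f(6.75) = 118.125, f(7.5) = 142.5.
Sum = Σ Δs_i · f(s_i).
Sum = 494.71875.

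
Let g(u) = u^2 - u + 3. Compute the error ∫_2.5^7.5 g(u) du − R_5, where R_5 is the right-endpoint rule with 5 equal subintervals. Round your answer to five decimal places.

-23.33333

Exact integral: ∫_2.5^7.5 g(u) du ≈ 125.4166667.
R_5 = 148.75.
Error ≈ 125.4166667 − 148.75 ≈ -23.33333.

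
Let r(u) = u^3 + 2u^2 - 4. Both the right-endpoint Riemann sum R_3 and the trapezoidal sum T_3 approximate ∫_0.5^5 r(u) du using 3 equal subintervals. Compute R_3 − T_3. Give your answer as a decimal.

R_3 = 369.5625.
T_3 = 238.78125.
R_3 − T_3 = 130.78125.

130.78125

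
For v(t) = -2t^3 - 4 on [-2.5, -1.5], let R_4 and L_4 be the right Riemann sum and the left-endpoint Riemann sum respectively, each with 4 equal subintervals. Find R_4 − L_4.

-6.125

R_4 = 10.0625.
L_4 = 16.1875.
R_4 − L_4 = -6.125.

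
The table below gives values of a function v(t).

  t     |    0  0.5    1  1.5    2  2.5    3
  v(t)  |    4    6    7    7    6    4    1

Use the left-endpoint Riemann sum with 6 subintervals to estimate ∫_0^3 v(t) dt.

17

Δt = 0.5.
Sum = 0.5·[4 + 6 + 7 + 7 + 6 + 4] = 17.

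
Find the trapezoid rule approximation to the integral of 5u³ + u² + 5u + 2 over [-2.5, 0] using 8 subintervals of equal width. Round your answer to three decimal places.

Δu = (0 − (-2.5))/8 = 0.3125.
f(-2.5) = -82.375, f(-2.1875) = -231383/4096, f(-1.875) = -18851/512, f(-1.5625) = -91933/4096, f(-1.25) = -12.453125, f(-0.9375) = -24283/4096, f(-0.625) = -1001/512, f(-0.3125) = 1567/4096, f(0) = 2.
T_8 = (Δu/2)·[f(u_0) + 2f(u_1) + ... + 2f(u_{7}) + f(u_8)].
Sum ≈ -54.967.

-54.967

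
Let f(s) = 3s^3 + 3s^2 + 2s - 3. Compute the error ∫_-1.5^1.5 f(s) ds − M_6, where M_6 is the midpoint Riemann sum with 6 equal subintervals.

0.1875

Exact integral: ∫_-1.5^1.5 f(s) ds = -2.25.
M_6 = -2.4375.
Error = -2.25 − (-2.4375) = 0.1875.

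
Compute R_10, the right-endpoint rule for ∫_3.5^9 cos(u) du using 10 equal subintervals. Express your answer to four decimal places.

0.7505

Δu = (9 − 3.5)/10 = 0.55.
Right endpoints: 4.05, 4.6, 5.15, 5.7, 6.25, 6.8, 7.35, 7.9, 8.45, 9.
f(4.05) ≈ -0.6150, f(4.6) ≈ -0.1122, f(5.15) ≈ 0.4238, f(5.7) ≈ 0.8347, f(6.25) ≈ 0.9994, f(6.8) ≈ 0.8694, f(7.35) ≈ 0.4829, f(7.9) ≈ -0.0460, f(8.45) ≈ -0.5614, f(9) ≈ -0.9111.
Sum = Δu · [f(4.05) + f(4.6) + f(5.15) + ...].
Sum ≈ 0.7505.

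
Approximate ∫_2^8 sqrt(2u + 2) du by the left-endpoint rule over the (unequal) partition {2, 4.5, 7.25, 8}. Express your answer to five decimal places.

Subinterval widths: 2.5, 2.75, 0.75.
Left endpoints: 2, 4.5, 7.25.
f(2) ≈ 2.44949, f(4.5) ≈ 3.31662, f(7.25) ≈ 4.06202.
Sum = Σ Δu_i · f(u_i).
Sum ≈ 18.29096.

18.29096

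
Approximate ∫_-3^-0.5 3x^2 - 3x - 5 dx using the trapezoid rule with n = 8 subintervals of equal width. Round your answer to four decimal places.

Δx = (-0.5 − (-3))/8 = 0.3125.
f(-3) = 31, f(-2.6875) = 24.73046875, f(-2.375) = 19.046875, f(-2.0625) = 13.94921875, f(-1.75) = 9.4375, f(-1.4375) = 5.51171875, f(-1.125) = 2.171875, f(-0.8125) = -0.58203125, f(-0.5) = -2.75.
T_8 = (Δx/2)·[f(x_0) + 2f(x_1) + ... + 2f(x_{7}) + f(x_8)].
Sum ≈ 27.6221.

27.6221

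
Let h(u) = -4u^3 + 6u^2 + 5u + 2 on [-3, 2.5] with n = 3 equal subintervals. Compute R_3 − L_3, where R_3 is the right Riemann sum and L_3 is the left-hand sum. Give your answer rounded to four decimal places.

-292.4167

R_3 ≈ 12.833333.
L_3 = 305.25.
R_3 − L_3 ≈ -292.4167.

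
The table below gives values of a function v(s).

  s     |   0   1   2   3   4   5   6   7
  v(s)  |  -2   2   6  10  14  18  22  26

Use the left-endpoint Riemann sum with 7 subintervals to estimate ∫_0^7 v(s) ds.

70

Δs = 1.
Sum = 1·[(-2) + 2 + 6 + 10 + 14 + 18 + 22] = 70.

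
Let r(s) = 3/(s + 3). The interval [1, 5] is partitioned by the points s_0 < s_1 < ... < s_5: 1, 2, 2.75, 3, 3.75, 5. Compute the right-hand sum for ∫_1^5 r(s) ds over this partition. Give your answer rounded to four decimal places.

1.9184

Subinterval widths: 1, 0.75, 0.25, 0.75, 1.25.
Right endpoints: 2, 2.75, 3, 3.75, 5.
r(2) = 0.6, r(2.75) = 12/23, r(3) = 0.5, r(3.75) = 4/9, r(5) = 0.375.
Sum = Σ Δs_i · r(s_i).
Sum ≈ 1.9184.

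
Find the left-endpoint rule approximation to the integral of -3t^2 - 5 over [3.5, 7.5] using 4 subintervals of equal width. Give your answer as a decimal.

Δt = (7.5 − 3.5)/4 = 1.
Left endpoints: 3.5, 4.5, 5.5, 6.5.
f(3.5) = -41.75, f(4.5) = -65.75, f(5.5) = -95.75, f(6.5) = -131.75.
Sum = Δt · [f(3.5) + f(4.5) + f(5.5) + f(6.5)].
Sum = -335.

-335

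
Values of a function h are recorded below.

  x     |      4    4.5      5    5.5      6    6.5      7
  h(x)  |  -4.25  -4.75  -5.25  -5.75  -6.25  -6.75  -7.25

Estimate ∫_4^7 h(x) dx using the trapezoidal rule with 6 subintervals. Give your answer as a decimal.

Δx = 0.5.
T_6 = (0.5/2)·[(-4.25) + 2·(-4.75) + 2·(-5.25) + 2·(-5.75) + 2·(-6.25) + 2·(-6.75) + (-7.25)] = -17.25.

-17.25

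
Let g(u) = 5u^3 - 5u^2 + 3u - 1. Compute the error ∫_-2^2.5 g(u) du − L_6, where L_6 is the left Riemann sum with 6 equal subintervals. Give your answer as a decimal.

Exact integral: ∫_-2^2.5 g(u) du = -11.671875.
L_6 = -57.33984375.
Error = -11.671875 − (-57.33984375) = 45.66796875.

45.66796875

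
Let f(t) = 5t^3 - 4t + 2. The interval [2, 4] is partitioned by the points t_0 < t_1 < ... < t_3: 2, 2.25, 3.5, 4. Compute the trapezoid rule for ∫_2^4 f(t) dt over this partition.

Subinterval widths: 0.25, 1.25, 0.5.
f(2) = 34, f(2.25) = 49.953125, f(3.5) = 202.375, f(4) = 306.
On each subinterval the trapezoid contributes (Δt_i/2)·[f(t_{i-1}) + f(t_i)].
Sum = 295.29296875.

295.29296875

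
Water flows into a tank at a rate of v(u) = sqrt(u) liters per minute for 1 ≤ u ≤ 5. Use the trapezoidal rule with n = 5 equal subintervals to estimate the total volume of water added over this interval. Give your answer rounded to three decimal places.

Δu = (5 − 1)/5 = 0.8.
v(1) ≈ 1.000, v(1.8) ≈ 1.342, v(2.6) ≈ 1.612, v(3.4) ≈ 1.844, v(4.2) ≈ 2.049, v(5) ≈ 2.236.
T_5 = (Δu/2)·[v(u_0) + 2v(u_1) + ... + 2v(u_{4}) + v(u_5)].
Sum ≈ 6.772.

6.772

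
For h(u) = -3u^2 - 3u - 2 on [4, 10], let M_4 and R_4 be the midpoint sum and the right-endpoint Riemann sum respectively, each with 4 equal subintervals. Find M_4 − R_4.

212.625

M_4 = -1070.625.
R_4 = -1283.25.
M_4 − R_4 = 212.625.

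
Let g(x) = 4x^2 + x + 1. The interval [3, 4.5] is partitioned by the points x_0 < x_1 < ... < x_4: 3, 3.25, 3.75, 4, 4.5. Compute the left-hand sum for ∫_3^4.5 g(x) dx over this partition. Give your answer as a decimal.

Subinterval widths: 0.25, 0.5, 0.25, 0.5.
Left endpoints: 3, 3.25, 3.75, 4.
g(3) = 40, g(3.25) = 46.5, g(3.75) = 61, g(4) = 69.
Sum = Σ Δx_i · g(x_i).
Sum = 83.

83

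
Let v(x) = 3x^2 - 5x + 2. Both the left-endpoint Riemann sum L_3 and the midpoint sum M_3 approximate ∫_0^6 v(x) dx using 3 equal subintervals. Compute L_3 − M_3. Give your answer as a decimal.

L_3 = 72.
M_3 = 132.
L_3 − M_3 = -60.

-60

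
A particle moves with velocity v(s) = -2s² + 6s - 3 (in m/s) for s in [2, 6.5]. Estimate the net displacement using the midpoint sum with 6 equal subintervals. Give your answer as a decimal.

-76.078125

Δs = (6.5 − 2)/6 = 0.75.
Midpoints: 2.375, 3.125, 3.875, 4.625, 5.375, 6.125.
v(2.375) = -0.03125, v(3.125) = -3.78125, v(3.875) = -9.78125, v(4.625) = -18.03125, v(5.375) = -28.53125, v(6.125) = -41.28125.
Sum = Δs · [v(2.375) + v(3.125) + v(3.875) + ...].
Sum = -76.078125.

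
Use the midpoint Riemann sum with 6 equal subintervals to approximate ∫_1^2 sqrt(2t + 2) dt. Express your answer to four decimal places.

2.2324

Δt = (2 − 1)/6 = 1/6.
Midpoints: 13/12, 1.25, 17/12, 19/12, 1.75, 23/12.
f(13/12) ≈ 2.0412, f(1.25) ≈ 2.1213, f(17/12) ≈ 2.1985, f(19/12) ≈ 2.2730, f(1.75) ≈ 2.3452, f(23/12) ≈ 2.4152.
Sum = Δt · [f(13/12) + f(1.25) + f(17/12) + ...].
Sum ≈ 2.2324.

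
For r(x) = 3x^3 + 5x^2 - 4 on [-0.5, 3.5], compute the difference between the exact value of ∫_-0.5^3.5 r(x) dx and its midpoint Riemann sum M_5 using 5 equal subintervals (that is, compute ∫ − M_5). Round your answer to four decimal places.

Exact integral: ∫_-0.5^3.5 r(x) dx ≈ 168.166667.
M_5 = 164.22.
Error ≈ 168.166667 − 164.22 ≈ 3.9467.

3.9467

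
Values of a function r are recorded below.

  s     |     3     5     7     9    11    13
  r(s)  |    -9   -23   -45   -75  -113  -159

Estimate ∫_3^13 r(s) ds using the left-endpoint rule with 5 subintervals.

Δs = 2.
Sum = 2·[(-9) + (-23) + (-45) + (-75) + (-113)] = -530.

-530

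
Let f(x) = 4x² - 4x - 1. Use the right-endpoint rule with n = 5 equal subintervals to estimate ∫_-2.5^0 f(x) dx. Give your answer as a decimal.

Δx = (0 − (-2.5))/5 = 0.5.
Right endpoints: -2, -1.5, -1, -0.5, 0.
f(-2) = 23, f(-1.5) = 14, f(-1) = 7, f(-0.5) = 2, f(0) = -1.
Sum = Δx · [f(-2) + f(-1.5) + f(-1) + f(-0.5) + f(0)].
Sum = 22.5.

22.5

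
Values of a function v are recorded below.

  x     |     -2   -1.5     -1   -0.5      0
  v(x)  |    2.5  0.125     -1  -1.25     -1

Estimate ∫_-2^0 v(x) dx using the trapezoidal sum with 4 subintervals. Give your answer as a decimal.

Δx = 0.5.
T_4 = (0.5/2)·[2.5 + 2·0.125 + 2·(-1) + 2·(-1.25) + (-1)] = -0.6875.

-0.6875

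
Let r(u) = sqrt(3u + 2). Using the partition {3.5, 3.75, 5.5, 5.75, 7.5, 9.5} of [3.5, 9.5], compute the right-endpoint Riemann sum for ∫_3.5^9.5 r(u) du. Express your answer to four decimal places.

29.2413

Subinterval widths: 0.25, 1.75, 0.25, 1.75, 2.
Right endpoints: 3.75, 5.5, 5.75, 7.5, 9.5.
r(3.75) ≈ 3.6401, r(5.5) ≈ 4.3012, r(5.75) ≈ 4.3875, r(7.5) ≈ 4.9497, r(9.5) ≈ 5.5227.
Sum = Σ Δu_i · r(u_i).
Sum ≈ 29.2413.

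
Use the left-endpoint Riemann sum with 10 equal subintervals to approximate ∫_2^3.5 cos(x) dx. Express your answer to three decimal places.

Δx = (3.5 − 2)/10 = 0.15.
Left endpoints: 2, 2.15, 2.3, 2.45, 2.6, 2.75, 2.9, 3.05, 3.2, 3.35.
f(2) ≈ -0.416, f(2.15) ≈ -0.547, f(2.3) ≈ -0.666, f(2.45) ≈ -0.770, f(2.6) ≈ -0.857, f(2.75) ≈ -0.924, f(2.9) ≈ -0.971, f(3.05) ≈ -0.996, f(3.2) ≈ -0.998, f(3.35) ≈ -0.978.
Sum = Δx · [f(2) + f(2.15) + f(2.3) + ...].
Sum ≈ -1.219.

-1.219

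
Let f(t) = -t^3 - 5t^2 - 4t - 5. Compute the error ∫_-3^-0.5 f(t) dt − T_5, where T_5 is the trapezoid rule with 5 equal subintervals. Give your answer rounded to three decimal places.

-0.026

Exact integral: ∫_-3^-0.5 f(t) dt ≈ -19.55729.
T_5 = -19.53125.
Error ≈ -19.55729 − (-19.53125) ≈ -0.026.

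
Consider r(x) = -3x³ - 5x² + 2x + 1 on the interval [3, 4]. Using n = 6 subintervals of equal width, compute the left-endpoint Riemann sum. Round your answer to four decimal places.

Δx = (4 − 3)/6 = 1/6.
Left endpoints: 3, 19/6, 10/3, 3.5, 11/3, 23/6.
r(3) = -119, r(19/6) = -9941/72, r(10/3) = -159, r(3.5) = -181.875, r(11/3) = -1861/9, r(23/6) = -5611/24.
Sum = Δx · [r(3) + r(19/6) + r(10/3) + ...].
Sum ≈ -173.0856.

-173.0856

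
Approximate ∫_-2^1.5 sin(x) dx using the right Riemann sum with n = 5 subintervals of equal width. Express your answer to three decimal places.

Δx = (1.5 − (-2))/5 = 0.7.
Right endpoints: -1.3, -0.6, 0.1, 0.8, 1.5.
f(-1.3) ≈ -0.964, f(-0.6) ≈ -0.565, f(0.1) ≈ 0.100, f(0.8) ≈ 0.717, f(1.5) ≈ 0.997.
Sum = Δx · [f(-1.3) + f(-0.6) + f(0.1) + f(0.8) + f(1.5)].
Sum ≈ 0.201.

0.201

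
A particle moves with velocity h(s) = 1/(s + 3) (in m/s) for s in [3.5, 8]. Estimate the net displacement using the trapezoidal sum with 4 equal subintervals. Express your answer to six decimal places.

Δs = (8 − 3.5)/4 = 1.125.
h(3.5) = 2/13, h(4.625) = 8/61, h(5.75) = 4/35, h(6.875) = 8/79, h(8) = 1/11.
T_4 = (Δs/2)·[h(s_0) + 2h(s_1) + 2h(s_2) + 2h(s_3) + h(s_4)].
Sum ≈ 0.527711.

0.527711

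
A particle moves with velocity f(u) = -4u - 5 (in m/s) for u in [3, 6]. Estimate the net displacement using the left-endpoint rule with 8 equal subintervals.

-66.75

Δu = (6 − 3)/8 = 0.375.
Left endpoints: 3, 3.375, 3.75, 4.125, 4.5, 4.875, 5.25, 5.625.
f(3) = -17, f(3.375) = -18.5, f(3.75) = -20, f(4.125) = -21.5, f(4.5) = -23, f(4.875) = -24.5, f(5.25) = -26, f(5.625) = -27.5.
Sum = Δu · [f(3) + f(3.375) + f(3.75) + ...].
Sum = -66.75.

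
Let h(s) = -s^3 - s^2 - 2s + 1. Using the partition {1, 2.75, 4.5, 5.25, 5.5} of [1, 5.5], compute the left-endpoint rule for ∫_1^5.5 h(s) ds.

-197.7265625

Subinterval widths: 1.75, 1.75, 0.75, 0.25.
Left endpoints: 1, 2.75, 4.5, 5.25.
h(1) = -3, h(2.75) = -32.859375, h(4.5) = -119.375, h(5.25) = -181.765625.
Sum = Σ Δs_i · h(s_i).
Sum = -197.7265625.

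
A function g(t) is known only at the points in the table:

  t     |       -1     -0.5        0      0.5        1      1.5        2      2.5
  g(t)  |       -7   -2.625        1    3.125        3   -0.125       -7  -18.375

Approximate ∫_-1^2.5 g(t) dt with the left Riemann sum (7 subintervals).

-4.8125

Δt = 0.5.
Sum = 0.5·[(-7) + (-2.625) + 1 + 3.125 + 3 + (-0.125) + (-7)] = -4.8125.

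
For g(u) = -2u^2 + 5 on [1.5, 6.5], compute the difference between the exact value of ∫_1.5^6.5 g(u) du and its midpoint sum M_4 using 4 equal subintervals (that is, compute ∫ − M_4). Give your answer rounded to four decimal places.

Exact integral: ∫_1.5^6.5 g(u) du ≈ -155.833333.
M_4 = -154.53125.
Error ≈ -155.833333 − (-154.53125) ≈ -1.3021.

-1.3021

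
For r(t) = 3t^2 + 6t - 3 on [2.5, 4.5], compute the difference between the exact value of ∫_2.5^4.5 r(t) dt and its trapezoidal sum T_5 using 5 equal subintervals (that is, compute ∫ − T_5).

Exact integral: ∫_2.5^4.5 r(t) dt = 111.5.
T_5 = 111.66.
Error = 111.5 − 111.66 = -0.16.

-0.16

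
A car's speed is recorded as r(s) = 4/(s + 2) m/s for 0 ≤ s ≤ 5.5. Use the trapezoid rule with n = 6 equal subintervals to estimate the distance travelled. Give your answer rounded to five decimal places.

5.35073

Δs = (5.5 − 0)/6 = 11/12.
r(0) = 2, r(11/12) = 48/35, r(11/6) = 24/23, r(2.75) = 16/19, r(11/3) = 12/17, r(55/12) = 48/79, r(5.5) = 8/15.
T_6 = (Δs/2)·[r(s_0) + 2r(s_1) + ... + 2r(s_{5}) + r(s_6)].
Sum ≈ 5.35073.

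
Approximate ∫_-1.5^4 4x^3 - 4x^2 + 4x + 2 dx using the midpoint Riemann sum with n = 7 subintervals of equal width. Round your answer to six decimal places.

196.491709

Δx = (4 − (-1.5))/7 = 11/14.
Midpoints: -31/28, -9/28, 13/28, 1.25, 57/28, 79/28, 101/28.
f(-31/28) = -70027/5488, f(-9/28) = 923/5488, f(13/28) = 18633/5488, f(1.25) = 8.5625, f(57/28) = 149885/5488, f(79/28) = 391203/5488, f(101/28) = 834833/5488.
Sum = Δx · [f(-31/28) + f(-9/28) + f(13/28) + ...].
Sum ≈ 196.491709.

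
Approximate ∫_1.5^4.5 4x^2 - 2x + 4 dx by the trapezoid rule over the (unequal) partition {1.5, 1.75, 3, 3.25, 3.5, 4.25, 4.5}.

Subinterval widths: 0.25, 1.25, 0.25, 0.25, 0.75, 0.25.
f(1.5) = 10, f(1.75) = 12.75, f(3) = 34, f(3.25) = 39.75, f(3.5) = 46, f(4.25) = 67.75, f(4.5) = 76.
On each subinterval the trapezoid contributes (Δx_i/2)·[f(x_{i-1}) + f(x_i)].
Sum = 112.625.

112.625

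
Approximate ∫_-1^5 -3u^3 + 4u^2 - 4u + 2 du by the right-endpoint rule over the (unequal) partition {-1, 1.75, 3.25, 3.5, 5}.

-594.28515625

Subinterval widths: 2.75, 1.5, 0.25, 1.5.
Right endpoints: 1.75, 3.25, 3.5, 5.
f(1.75) = -8.828125, f(3.25) = -71.734375, f(3.5) = -91.625, f(5) = -293.
Sum = Σ Δu_i · f(u_i).
Sum = -594.28515625.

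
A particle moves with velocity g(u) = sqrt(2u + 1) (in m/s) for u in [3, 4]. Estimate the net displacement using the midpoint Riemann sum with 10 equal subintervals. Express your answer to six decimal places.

2.826599

Δu = (4 − 3)/10 = 0.1.
Midpoints: 3.05, 3.15, 3.25, 3.35, 3.45, 3.55, 3.65, 3.75, 3.85, 3.95.
g(3.05) ≈ 2.664583, g(3.15) ≈ 2.701851, g(3.25) ≈ 2.738613, g(3.35) ≈ 2.774887, g(3.45) ≈ 2.810694, g(3.55) ≈ 2.846050, g(3.65) ≈ 2.880972, g(3.75) ≈ 2.915476, g(3.85) ≈ 2.949576, g(3.95) ≈ 2.983287.
Sum = Δu · [g(3.05) + g(3.15) + g(3.25) + ...].
Sum ≈ 2.826599.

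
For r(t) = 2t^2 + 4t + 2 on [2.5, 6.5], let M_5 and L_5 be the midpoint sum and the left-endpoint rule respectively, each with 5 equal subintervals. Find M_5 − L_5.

M_5 = 252.24.
L_5 = 218.32.
M_5 − L_5 = 33.92.

33.92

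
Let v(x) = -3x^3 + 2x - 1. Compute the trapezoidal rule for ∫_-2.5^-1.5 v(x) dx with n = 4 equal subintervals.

Δx = (-1.5 − (-2.5))/4 = 0.25.
v(-2.5) = 40.875, v(-2.25) = 28.671875, v(-2) = 19, v(-1.75) = 11.578125, v(-1.5) = 6.125.
T_4 = (Δx/2)·[v(x_0) + 2v(x_1) + 2v(x_2) + 2v(x_3) + v(x_4)].
Sum = 20.6875.

20.6875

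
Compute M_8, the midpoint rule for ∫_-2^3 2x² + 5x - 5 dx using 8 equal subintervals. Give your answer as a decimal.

10.5078125

Δx = (3 − (-2))/8 = 0.625.
Midpoints: -1.6875, -1.0625, -0.4375, 0.1875, 0.8125, 1.4375, 2.0625, 2.6875.
f(-1.6875) = -7.7421875, f(-1.0625) = -8.0546875, f(-0.4375) = -6.8046875, f(0.1875) = -3.9921875, f(0.8125) = 0.3828125, f(1.4375) = 6.3203125, f(2.0625) = 13.8203125, f(2.6875) = 22.8828125.
Sum = Δx · [f(-1.6875) + f(-1.0625) + f(-0.4375) + ...].
Sum = 10.5078125.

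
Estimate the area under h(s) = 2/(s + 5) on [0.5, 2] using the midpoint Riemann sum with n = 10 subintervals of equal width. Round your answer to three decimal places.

Δs = (2 − 0.5)/10 = 0.15.
Midpoints: 0.575, 0.725, 0.875, 1.025, 1.175, 1.325, 1.475, 1.625, 1.775, 1.925.
h(0.575) = 80/223, h(0.725) = 80/229, h(0.875) = 16/47, h(1.025) = 80/241, h(1.175) = 80/247, h(1.325) = 80/253, h(1.475) = 80/259, h(1.625) = 16/53, h(1.775) = 80/271, h(1.925) = 80/277.
Sum = Δs · [h(0.575) + h(0.725) + h(0.875) + ...].
Sum ≈ 0.482.

0.482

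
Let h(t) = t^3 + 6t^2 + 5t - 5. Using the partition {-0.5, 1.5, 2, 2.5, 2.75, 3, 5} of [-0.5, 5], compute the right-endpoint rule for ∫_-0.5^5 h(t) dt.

Subinterval widths: 2, 0.5, 0.5, 0.25, 0.25, 2.
Right endpoints: 1.5, 2, 2.5, 2.75, 3, 5.
h(1.5) = 19.375, h(2) = 37, h(2.5) = 60.625, h(2.75) = 74.921875, h(3) = 91, h(5) = 295.
Sum = Σ Δt_i · h(t_i).
Sum = 719.04296875.

719.04296875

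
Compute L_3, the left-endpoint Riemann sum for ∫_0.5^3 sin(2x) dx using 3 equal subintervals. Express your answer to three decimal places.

Δx = (3 − 0.5)/3 = 5/6.
Left endpoints: 0.5, 4/3, 13/6.
f(0.5) ≈ 0.841, f(4/3) ≈ 0.457, f(13/6) ≈ -0.929.
Sum = Δx · [f(0.5) + f(4/3) + f(13/6)].
Sum ≈ 0.308.

0.308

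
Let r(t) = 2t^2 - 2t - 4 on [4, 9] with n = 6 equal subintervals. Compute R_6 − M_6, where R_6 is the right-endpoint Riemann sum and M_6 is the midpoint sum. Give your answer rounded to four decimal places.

51.7361

R_6 ≈ 409.490741.
M_6 ≈ 357.754630.
R_6 − M_6 ≈ 51.7361.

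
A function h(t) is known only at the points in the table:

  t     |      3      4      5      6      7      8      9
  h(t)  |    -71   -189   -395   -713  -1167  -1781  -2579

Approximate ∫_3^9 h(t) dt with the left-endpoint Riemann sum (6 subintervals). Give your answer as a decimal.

Δt = 1.
Sum = 1·[(-71) + (-189) + (-395) + (-713) + (-1167) + (-1781)] = -4316.

-4316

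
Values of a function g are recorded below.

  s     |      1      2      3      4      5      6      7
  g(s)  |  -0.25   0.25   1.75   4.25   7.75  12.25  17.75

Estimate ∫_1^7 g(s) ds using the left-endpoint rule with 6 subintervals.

Δs = 1.
Sum = 1·[(-0.25) + 0.25 + 1.75 + 4.25 + 7.75 + 12.25] = 26.

26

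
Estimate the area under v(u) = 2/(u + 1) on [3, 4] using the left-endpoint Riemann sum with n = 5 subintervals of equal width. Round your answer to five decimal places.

Δu = (4 − 3)/5 = 0.2.
Left endpoints: 3, 3.2, 3.4, 3.6, 3.8.
v(3) = 0.5, v(3.2) = 10/21, v(3.4) = 5/11, v(3.6) = 10/23, v(3.8) = 5/12.
Sum = Δu · [v(3) + v(3.2) + v(3.4) + v(3.6) + v(3.8)].
Sum ≈ 0.45644.

0.45644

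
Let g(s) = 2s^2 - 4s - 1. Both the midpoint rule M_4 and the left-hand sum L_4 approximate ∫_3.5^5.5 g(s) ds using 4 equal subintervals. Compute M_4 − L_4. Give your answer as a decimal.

M_4 = 44.25.
L_4 = 37.5.
M_4 − L_4 = 6.75.

6.75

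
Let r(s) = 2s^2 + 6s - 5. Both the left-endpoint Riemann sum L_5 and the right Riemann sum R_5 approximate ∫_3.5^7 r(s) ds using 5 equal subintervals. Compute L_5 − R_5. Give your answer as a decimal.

L_5 = 260.33.
R_5 = 326.48.
L_5 − R_5 = -66.15.

-66.15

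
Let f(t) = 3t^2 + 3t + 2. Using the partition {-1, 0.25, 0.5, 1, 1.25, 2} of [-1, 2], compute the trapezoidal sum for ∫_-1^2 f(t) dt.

Subinterval widths: 1.25, 0.25, 0.5, 0.25, 0.75.
f(-1) = 2, f(0.25) = 2.9375, f(0.5) = 4.25, f(1) = 8, f(1.25) = 10.4375, f(2) = 20.
On each subinterval the trapezoid contributes (Δt_i/2)·[f(t_{i-1}) + f(t_i)].
Sum = 20.765625.

20.765625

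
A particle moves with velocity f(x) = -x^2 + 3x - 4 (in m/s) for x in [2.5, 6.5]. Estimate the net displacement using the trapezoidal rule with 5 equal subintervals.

Δx = (6.5 − 2.5)/5 = 0.8.
f(2.5) = -2.75, f(3.3) = -4.99, f(4.1) = -8.51, f(4.9) = -13.31, f(5.7) = -19.39, f(6.5) = -26.75.
T_5 = (Δx/2)·[f(x_0) + 2f(x_1) + ... + 2f(x_{4}) + f(x_5)].
Sum = -48.76.

-48.76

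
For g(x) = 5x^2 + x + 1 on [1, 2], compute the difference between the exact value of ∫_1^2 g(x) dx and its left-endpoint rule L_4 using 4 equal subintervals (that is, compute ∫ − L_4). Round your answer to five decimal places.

Exact integral: ∫_1^2 g(x) dx ≈ 14.1666667.
L_4 = 12.21875.
Error ≈ 14.1666667 − 12.21875 ≈ 1.94792.

1.94792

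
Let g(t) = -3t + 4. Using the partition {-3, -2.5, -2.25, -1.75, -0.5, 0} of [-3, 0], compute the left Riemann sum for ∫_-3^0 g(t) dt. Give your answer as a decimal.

29.0625

Subinterval widths: 0.5, 0.25, 0.5, 1.25, 0.5.
Left endpoints: -3, -2.5, -2.25, -1.75, -0.5.
g(-3) = 13, g(-2.5) = 11.5, g(-2.25) = 10.75, g(-1.75) = 9.25, g(-0.5) = 5.5.
Sum = Σ Δt_i · g(t_i).
Sum = 29.0625.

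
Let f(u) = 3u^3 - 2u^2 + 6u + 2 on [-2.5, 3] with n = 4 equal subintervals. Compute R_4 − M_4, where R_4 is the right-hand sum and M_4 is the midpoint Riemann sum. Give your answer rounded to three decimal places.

107.470

R_4 ≈ 129.54004.
M_4 ≈ 22.06982.
R_4 − M_4 ≈ 107.470.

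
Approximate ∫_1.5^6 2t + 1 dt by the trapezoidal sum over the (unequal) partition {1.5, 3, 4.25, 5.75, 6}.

Subinterval widths: 1.5, 1.25, 1.5, 0.25.
f(1.5) = 4, f(3) = 7, f(4.25) = 9.5, f(5.75) = 12.5, f(6) = 13.
On each subinterval the trapezoid contributes (Δt_i/2)·[f(t_{i-1}) + f(t_i)].
Sum = 38.25.

38.25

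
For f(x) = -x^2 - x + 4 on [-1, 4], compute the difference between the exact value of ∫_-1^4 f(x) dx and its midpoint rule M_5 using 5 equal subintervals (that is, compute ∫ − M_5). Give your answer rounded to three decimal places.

-0.417

Exact integral: ∫_-1^4 f(x) dx ≈ -9.16667.
M_5 = -8.75.
Error ≈ -9.16667 − (-8.75) ≈ -0.417.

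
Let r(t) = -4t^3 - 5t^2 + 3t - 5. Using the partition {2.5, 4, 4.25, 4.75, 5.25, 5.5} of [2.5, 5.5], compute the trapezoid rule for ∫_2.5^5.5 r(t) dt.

Subinterval widths: 1.5, 0.25, 0.5, 0.5, 0.25.
r(2.5) = -91.25, r(4) = -329, r(4.25) = -389.625, r(4.75) = -532.25, r(5.25) = -705.875, r(5.5) = -805.25.
On each subinterval the trapezoid contributes (Δt_i/2)·[r(t_{i-1}) + r(t_i)].
Sum = -1133.90625.

-1133.90625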